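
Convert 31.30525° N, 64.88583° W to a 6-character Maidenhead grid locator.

FM71nh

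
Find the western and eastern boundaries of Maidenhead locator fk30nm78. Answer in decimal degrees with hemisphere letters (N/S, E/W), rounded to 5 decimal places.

Field F=5, K=10: +5·20° lon, +10·10° lat → SW at lon -80°, lat 10°.
Square 3, 0: +3·2° lon, +0·1° lat → SW at lon -74°, lat 10°.
Subsquare n=13, m=12: +13·0.0833333° lon, +12·0.0416667° lat → SW at lon -72.9167°, lat 10.5°.
Extended square 7, 8: +7·0.00833333° lon, +8·0.00416667° lat → SW at lon -72.8583°, lat 10.5333°.
Cell spans 0.00833333° lon × 0.00416667° lat.
west 72.85833° W, east 72.85000° W.

72.85833° W, 72.85000° W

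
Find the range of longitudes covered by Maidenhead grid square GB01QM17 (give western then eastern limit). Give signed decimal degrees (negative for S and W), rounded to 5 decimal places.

-58.65833, -58.65000

Field G=6, B=1: +6·20° lon, +1·10° lat → SW at lon -60°, lat -80°.
Square 0, 1: +0·2° lon, +1·1° lat → SW at lon -60°, lat -79°.
Subsquare q=16, m=12: +16·0.0833333° lon, +12·0.0416667° lat → SW at lon -58.6667°, lat -78.5°.
Extended square 1, 7: +1·0.00833333° lon, +7·0.00416667° lat → SW at lon -58.6583°, lat -78.4708°.
Cell spans 0.00833333° lon × 0.00416667° lat.
west -58.65833, east -58.65000.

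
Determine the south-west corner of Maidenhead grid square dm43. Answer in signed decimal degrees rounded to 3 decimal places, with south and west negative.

Field D=3, M=12: +3·20° lon, +12·10° lat → SW at lon -120°, lat 30°.
Square 4, 3: +4·2° lon, +3·1° lat → SW at lon -112°, lat 33°.
latitude 33.000, longitude -112.000.

33.000, -112.000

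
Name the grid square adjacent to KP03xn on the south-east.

KP13am

Longitude subsquare x = 23; +1 → 24, wraps to 0 = a, carry into square.
Longitude square 0; +1 → 1.
Latitude subsquare n = 13; −1 → 12 = m.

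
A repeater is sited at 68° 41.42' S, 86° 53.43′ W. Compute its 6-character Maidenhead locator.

EC61nh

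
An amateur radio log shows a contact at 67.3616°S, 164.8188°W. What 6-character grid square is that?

Shift to the Maidenhead origin (180°W, 90°S): lon 15.1812, lat 22.6384.
Field: lon ⌊15.1812/20⌋ = 0 → A; lat ⌊22.6384/10⌋ = 2 → C.
Square: lon ⌊15.1812/2⌋ = 7; lat ⌊2.6384/1⌋ = 2.
Subsquare: lon ⌊1.1812/0.0833333⌋ = 14 → o; lat ⌊0.6384/0.0416667⌋ = 15 → p.

AC72op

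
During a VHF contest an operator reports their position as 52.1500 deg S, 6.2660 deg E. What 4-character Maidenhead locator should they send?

JD37

Shift to the Maidenhead origin (180°W, 90°S): lon 186.27, lat 37.85.
Field: lon ⌊186.27/20⌋ = 9 → J; lat ⌊37.85/10⌋ = 3 → D.
Square: lon ⌊6.27/2⌋ = 3; lat ⌊7.85/1⌋ = 7.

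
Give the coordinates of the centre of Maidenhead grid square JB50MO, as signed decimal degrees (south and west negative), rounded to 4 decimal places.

-79.3958, 11.0417

Field J=9, B=1: +9·20° lon, +1·10° lat → SW at lon 0°, lat -80°.
Square 5, 0: +5·2° lon, +0·1° lat → SW at lon 10°, lat -80°.
Subsquare m=12, o=14: +12·0.0833333° lon, +14·0.0416667° lat → SW at lon 11°, lat -79.4167°.
Cell spans 0.0833333° lon × 0.0416667° lat. Centre is SW corner plus half of each.
latitude -79.3958, longitude 11.0417.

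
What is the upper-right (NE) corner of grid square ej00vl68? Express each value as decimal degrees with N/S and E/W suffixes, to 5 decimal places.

0.49583° N, 98.19167° W

Field E=4, J=9: +4·20° lon, +9·10° lat → SW at lon -100°, lat 0°.
Square 0, 0: +0·2° lon, +0·1° lat → SW at lon -100°, lat 0°.
Subsquare v=21, l=11: +21·0.0833333° lon, +11·0.0416667° lat → SW at lon -98.25°, lat 0.458333°.
Extended square 6, 8: +6·0.00833333° lon, +8·0.00416667° lat → SW at lon -98.2°, lat 0.491667°.
Cell spans 0.00833333° lon × 0.00416667° lat. NE corner is SW corner plus one full cell.
latitude 0.49583° N, longitude 98.19167° W.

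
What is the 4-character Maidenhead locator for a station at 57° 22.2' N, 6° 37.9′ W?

Add 180° to longitude and 90° to latitude: 173.37, 147.37.
Field (20°×10°, letters A–R): lon ⌊173.37/20⌋ = 8 → I; lat ⌊147.37/10⌋ = 14 → O.
Square (2°×1°, digits 0–9): lon ⌊13.37/2⌋ = 6; lat ⌊7.37/1⌋ = 7.

IO67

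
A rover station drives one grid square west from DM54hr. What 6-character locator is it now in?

Longitude subsquare h = 7; −1 → 6 = g.
The latitude characters are unchanged.

DM54gr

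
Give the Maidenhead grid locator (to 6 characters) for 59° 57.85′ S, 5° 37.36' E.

Offset from 180°W / 90°S: lon 185.6227°, lat 30.0358°.
Field: lon ⌊185.6227/20⌋ = 9 → J; lat ⌊30.0358/10⌋ = 3 → D.
Square: lon ⌊5.6227/2⌋ = 2; lat ⌊0.0358/1⌋ = 0.
Subsquare: lon ⌊1.6227/0.0833333⌋ = 19 → t; lat ⌊0.0358/0.0416667⌋ = 0 → a.

JD20ta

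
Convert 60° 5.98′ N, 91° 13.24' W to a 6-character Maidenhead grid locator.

Shift to the Maidenhead origin (180°W, 90°S): lon 88.7793, lat 150.0997.
Field (20°×10°, letters A–R): lon ⌊88.7793/20⌋ = 4 → E; lat ⌊150.0997/10⌋ = 15 → P.
Square (2°×1°, digits 0–9): lon ⌊8.7793/2⌋ = 4; lat ⌊0.0997/1⌋ = 0.
Subsquare (5′×2.5′, letters a–x): lon ⌊0.7793/0.0833333⌋ = 9 → j; lat ⌊0.0997/0.0416667⌋ = 2 → c.

EP40jc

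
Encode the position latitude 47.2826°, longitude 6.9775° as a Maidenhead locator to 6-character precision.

Add 180° to longitude and 90° to latitude: 186.9775, 137.2826.
Field (20°×10°, letters A–R): lon ⌊186.9775/20⌋ = 9 → J; lat ⌊137.2826/10⌋ = 13 → N.
Square (2°×1°, digits 0–9): lon ⌊6.9775/2⌋ = 3; lat ⌊7.2826/1⌋ = 7.
Subsquare (5′×2.5′, letters a–x): lon ⌊0.9775/0.0833333⌋ = 11 → l; lat ⌊0.2826/0.0416667⌋ = 6 → g.

JN37lg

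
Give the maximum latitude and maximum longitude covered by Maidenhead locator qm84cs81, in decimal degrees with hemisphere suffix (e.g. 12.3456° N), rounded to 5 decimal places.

Field Q=16, M=12: +16·20° lon, +12·10° lat → SW at lon 140°, lat 30°.
Square 8, 4: +8·2° lon, +4·1° lat → SW at lon 156°, lat 34°.
Subsquare c=2, s=18: +2·0.0833333° lon, +18·0.0416667° lat → SW at lon 156.167°, lat 34.75°.
Extended square 8, 1: +8·0.00833333° lon, +1·0.00416667° lat → SW at lon 156.233°, lat 34.7542°.
Cell spans 0.00833333° lon × 0.00416667° lat. NE corner is SW corner plus one full cell.
latitude 34.75833° N, longitude 156.24167° E.

34.75833° N, 156.24167° E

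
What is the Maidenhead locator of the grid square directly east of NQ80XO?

NQ90ao

Longitude subsquare x = 23; +1 → 24, wraps to 0 = a, carry into square.
Longitude square 8; +1 → 9.
The latitude characters are unchanged.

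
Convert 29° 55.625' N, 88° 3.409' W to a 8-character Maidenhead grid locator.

EL59xw32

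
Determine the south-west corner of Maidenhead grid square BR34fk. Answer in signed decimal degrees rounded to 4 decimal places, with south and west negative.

Field B=1, R=17: +1·20° lon, +17·10° lat → SW at lon -160°, lat 80°.
Square 3, 4: +3·2° lon, +4·1° lat → SW at lon -154°, lat 84°.
Subsquare f=5, k=10: +5·0.0833333° lon, +10·0.0416667° lat → SW at lon -153.583°, lat 84.4167°.
latitude 84.4167, longitude -153.5833.

84.4167, -153.5833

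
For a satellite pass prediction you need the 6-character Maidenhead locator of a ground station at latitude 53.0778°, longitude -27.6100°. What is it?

Add 180° to longitude and 90° to latitude: 152.3900, 143.0778.
Field: lon ⌊152.3900/20⌋ = 7 → H; lat ⌊143.0778/10⌋ = 14 → O.
Square: lon ⌊12.3900/2⌋ = 6; lat ⌊3.0778/1⌋ = 3.
Subsquare: lon ⌊0.3900/0.0833333⌋ = 4 → e; lat ⌊0.0778/0.0416667⌋ = 1 → b.

HO63eb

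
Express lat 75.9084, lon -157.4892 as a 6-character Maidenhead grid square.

Shift to the Maidenhead origin (180°W, 90°S): lon 22.5108, lat 165.9084.
Field: lon ⌊22.5108/20⌋ = 1 → B; lat ⌊165.9084/10⌋ = 16 → Q.
Square: lon ⌊2.5108/2⌋ = 1; lat ⌊5.9084/1⌋ = 5.
Subsquare: lon ⌊0.5108/0.0833333⌋ = 6 → g; lat ⌊0.9084/0.0416667⌋ = 21 → v.

BQ15gv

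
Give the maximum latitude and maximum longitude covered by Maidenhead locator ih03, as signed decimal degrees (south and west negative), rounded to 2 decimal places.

-16.00, -18.00

Field I=8, H=7: +8·20° lon, +7·10° lat → SW at lon -20°, lat -20°.
Square 0, 3: +0·2° lon, +3·1° lat → SW at lon -20°, lat -17°.
Cell spans 2° lon × 1° lat. NE corner is SW corner plus one full cell.
latitude -16.00, longitude -18.00.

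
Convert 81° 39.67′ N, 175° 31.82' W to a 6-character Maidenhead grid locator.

AR21fp

Offset from 180°W / 90°S: lon 4.4697°, lat 171.6612°.
Field: lon ⌊4.4697/20⌋ = 0 → A; lat ⌊171.6612/10⌋ = 17 → R.
Square: lon ⌊4.4697/2⌋ = 2; lat ⌊1.6612/1⌋ = 1.
Subsquare: lon ⌊0.4697/0.0833333⌋ = 5 → f; lat ⌊0.6612/0.0416667⌋ = 15 → p.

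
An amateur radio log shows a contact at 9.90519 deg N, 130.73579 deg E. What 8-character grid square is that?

Add 180° to longitude and 90° to latitude: 310.73579, 99.90519.
Field: 310.73579/20 → 15 → P, 99.90519/10 → 9 → J; chars PJ.
Square: 10.73579/2 → 5, 9.90519/1 → 9; chars 59.
Subsquare: 0.73579/0.0833333 → 8 → i, 0.90519/0.0416667 → 21 → v; chars iv.
Extended square: 0.06912/0.00833333 → 8, 0.03019/0.00416667 → 7; chars 87.

PJ59iv87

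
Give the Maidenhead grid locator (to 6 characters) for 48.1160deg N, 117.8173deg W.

DN18cc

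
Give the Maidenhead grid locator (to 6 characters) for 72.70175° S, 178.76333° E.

Shift to the Maidenhead origin (180°W, 90°S): lon 358.7633, lat 17.2982.
Field: lon ⌊358.7633/20⌋ = 17 → R; lat ⌊17.2982/10⌋ = 1 → B.
Square: lon ⌊18.7633/2⌋ = 9; lat ⌊7.2982/1⌋ = 7.
Subsquare: lon ⌊0.7633/0.0833333⌋ = 9 → j; lat ⌊0.2982/0.0416667⌋ = 7 → h.

RB97jh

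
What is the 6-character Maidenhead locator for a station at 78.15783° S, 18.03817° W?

IB01xu

Add 180° to longitude and 90° to latitude: 161.9618, 11.8422.
Field: lon ⌊161.9618/20⌋ = 8 → I; lat ⌊11.8422/10⌋ = 1 → B.
Square: lon ⌊1.9618/2⌋ = 0; lat ⌊1.8422/1⌋ = 1.
Subsquare: lon ⌊1.9618/0.0833333⌋ = 23 → x; lat ⌊0.8422/0.0416667⌋ = 20 → u.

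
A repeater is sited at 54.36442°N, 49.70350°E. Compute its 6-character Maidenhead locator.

Offset from 180°W / 90°S: lon 229.7035°, lat 144.3644°.
Field (20°×10°, letters A–R): 229.7035/20 → 11 → L, 144.3644/10 → 14 → O; chars LO.
Square (2°×1°, digits 0–9): 9.7035/2 → 4, 4.3644/1 → 4; chars 44.
Subsquare (5′×2.5′, letters a–x): 1.7035/0.0833333 → 20 → u, 0.3644/0.0416667 → 8 → i; chars ui.

LO44ui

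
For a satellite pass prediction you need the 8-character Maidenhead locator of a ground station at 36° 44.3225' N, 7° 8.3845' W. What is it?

Shift to the Maidenhead origin (180°W, 90°S): lon 172.86026, lat 126.73871.
Field: lon ⌊172.86026/20⌋ = 8 → I; lat ⌊126.73871/10⌋ = 12 → M.
Square: lon ⌊12.86026/2⌋ = 6; lat ⌊6.73871/1⌋ = 6.
Subsquare: lon ⌊0.86026/0.0833333⌋ = 10 → k; lat ⌊0.73871/0.0416667⌋ = 17 → r.
Extended square: lon ⌊0.02692/0.00833333⌋ = 3; lat ⌊0.03038/0.00416667⌋ = 7.

IM66kr37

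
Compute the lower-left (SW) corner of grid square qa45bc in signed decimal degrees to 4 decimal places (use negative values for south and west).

Field Q=16, A=0: +16·20° lon, +0·10° lat → SW at lon 140°, lat -90°.
Square 4, 5: +4·2° lon, +5·1° lat → SW at lon 148°, lat -85°.
Subsquare b=1, c=2: +1·0.0833333° lon, +2·0.0416667° lat → SW at lon 148.083°, lat -84.9167°.
latitude -84.9167, longitude 148.0833.

-84.9167, 148.0833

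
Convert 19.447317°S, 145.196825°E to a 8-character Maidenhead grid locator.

Offset from 180°W / 90°S: lon 325.19682°, lat 70.55268°.
Field: 325.19682/20 → 16 → Q, 70.55268/10 → 7 → H; chars QH.
Square: 5.19682/2 → 2, 0.55268/1 → 0; chars 20.
Subsquare: 1.19682/0.0833333 → 14 → o, 0.55268/0.0416667 → 13 → n; chars on.
Extended square: 0.03016/0.00833333 → 3, 0.01102/0.00416667 → 2; chars 32.

QH20on32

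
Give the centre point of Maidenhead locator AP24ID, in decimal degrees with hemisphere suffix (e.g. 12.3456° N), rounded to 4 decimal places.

64.1458° N, 175.2917° W

Field A=0, P=15: +0·20° lon, +15·10° lat → SW at lon -180°, lat 60°.
Square 2, 4: +2·2° lon, +4·1° lat → SW at lon -176°, lat 64°.
Subsquare i=8, d=3: +8·0.0833333° lon, +3·0.0416667° lat → SW at lon -175.333°, lat 64.125°.
Cell spans 0.0833333° lon × 0.0416667° lat. Centre is SW corner plus half of each.
latitude 64.1458° N, longitude 175.2917° W.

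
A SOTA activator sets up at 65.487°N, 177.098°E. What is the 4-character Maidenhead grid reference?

RP85

Add 180° to longitude and 90° to latitude: 357.10, 155.49.
Field: 357.10/20 → 17 → R, 155.49/10 → 15 → P; chars RP.
Square: 17.10/2 → 8, 5.49/1 → 5; chars 85.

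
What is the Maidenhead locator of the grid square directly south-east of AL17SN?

AL17tm

Longitude subsquare s = 18; +1 → 19 = t.
Latitude subsquare n = 13; −1 → 12 = m.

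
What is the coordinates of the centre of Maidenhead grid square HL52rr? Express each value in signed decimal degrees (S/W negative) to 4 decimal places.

Field H=7, L=11: +7·20° lon, +11·10° lat → SW at lon -40°, lat 20°.
Square 5, 2: +5·2° lon, +2·1° lat → SW at lon -30°, lat 22°.
Subsquare r=17, r=17: +17·0.0833333° lon, +17·0.0416667° lat → SW at lon -28.5833°, lat 22.7083°.
Cell spans 0.0833333° lon × 0.0416667° lat. Centre is SW corner plus half of each.
latitude 22.7292, longitude -28.5417.

22.7292, -28.5417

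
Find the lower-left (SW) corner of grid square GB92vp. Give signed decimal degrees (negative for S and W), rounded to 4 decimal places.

Field G=6, B=1: +6·20° lon, +1·10° lat → SW at lon -60°, lat -80°.
Square 9, 2: +9·2° lon, +2·1° lat → SW at lon -42°, lat -78°.
Subsquare v=21, p=15: +21·0.0833333° lon, +15·0.0416667° lat → SW at lon -40.25°, lat -77.375°.
latitude -77.3750, longitude -40.2500.

-77.3750, -40.2500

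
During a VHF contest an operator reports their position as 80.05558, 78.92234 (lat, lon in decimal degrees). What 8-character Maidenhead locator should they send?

MR90lb03

Offset from 180°W / 90°S: lon 258.92234°, lat 170.05558°.
Field: lon ⌊258.92234/20⌋ = 12 → M; lat ⌊170.05558/10⌋ = 17 → R.
Square: lon ⌊18.92234/2⌋ = 9; lat ⌊0.05558/1⌋ = 0.
Subsquare: lon ⌊0.92234/0.0833333⌋ = 11 → l; lat ⌊0.05558/0.0416667⌋ = 1 → b.
Extended square: lon ⌊0.00567/0.00833333⌋ = 0; lat ⌊0.01391/0.00416667⌋ = 3.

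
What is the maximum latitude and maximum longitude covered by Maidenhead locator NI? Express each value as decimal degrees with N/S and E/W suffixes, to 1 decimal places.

0.0° N, 100.0° E

Field N=13, I=8: +13·20° lon, +8·10° lat → SW at lon 80°, lat -10°.
Cell spans 20° lon × 10° lat. NE corner is SW corner plus one full cell.
latitude 0.0° N, longitude 100.0° E.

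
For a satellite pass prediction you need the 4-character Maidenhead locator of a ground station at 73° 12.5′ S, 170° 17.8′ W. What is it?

AB46

Shift to the Maidenhead origin (180°W, 90°S): lon 9.70, lat 16.79.
Field: lon ⌊9.70/20⌋ = 0 → A; lat ⌊16.79/10⌋ = 1 → B.
Square: lon ⌊9.70/2⌋ = 4; lat ⌊6.79/1⌋ = 6.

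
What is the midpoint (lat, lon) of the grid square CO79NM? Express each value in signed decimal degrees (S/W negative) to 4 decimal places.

59.5208, -124.8750

Field C=2, O=14: +2·20° lon, +14·10° lat → SW at lon -140°, lat 50°.
Square 7, 9: +7·2° lon, +9·1° lat → SW at lon -126°, lat 59°.
Subsquare n=13, m=12: +13·0.0833333° lon, +12·0.0416667° lat → SW at lon -124.917°, lat 59.5°.
Cell spans 0.0833333° lon × 0.0416667° lat. Centre is SW corner plus half of each.
latitude 59.5208, longitude -124.8750.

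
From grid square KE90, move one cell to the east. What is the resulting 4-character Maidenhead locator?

Longitude square 9; +1 → 10, wraps to 0, carry into field.
Longitude field K = 10; +1 → 11 = L.
The latitude characters are unchanged.

LE00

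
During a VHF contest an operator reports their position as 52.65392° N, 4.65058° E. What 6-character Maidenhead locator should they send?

JO22hp

Shift to the Maidenhead origin (180°W, 90°S): lon 184.6506, lat 142.6539.
Field (20°×10°, letters A–R): lon ⌊184.6506/20⌋ = 9 → J; lat ⌊142.6539/10⌋ = 14 → O.
Square (2°×1°, digits 0–9): lon ⌊4.6506/2⌋ = 2; lat ⌊2.6539/1⌋ = 2.
Subsquare (5′×2.5′, letters a–x): lon ⌊0.6506/0.0833333⌋ = 7 → h; lat ⌊0.6539/0.0416667⌋ = 15 → p.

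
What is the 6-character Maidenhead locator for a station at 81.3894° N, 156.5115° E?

Add 180° to longitude and 90° to latitude: 336.5115, 171.3894.
Field: 336.5115/20 → 16 → Q, 171.3894/10 → 17 → R; chars QR.
Square: 16.5115/2 → 8, 1.3894/1 → 1; chars 81.
Subsquare: 0.5115/0.0833333 → 6 → g, 0.3894/0.0416667 → 9 → j; chars gj.

QR81gj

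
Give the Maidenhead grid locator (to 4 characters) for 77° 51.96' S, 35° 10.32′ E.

Shift to the Maidenhead origin (180°W, 90°S): lon 215.17, lat 12.13.
Field: lon ⌊215.17/20⌋ = 10 → K; lat ⌊12.13/10⌋ = 1 → B.
Square: lon ⌊15.17/2⌋ = 7; lat ⌊2.13/1⌋ = 2.

KB72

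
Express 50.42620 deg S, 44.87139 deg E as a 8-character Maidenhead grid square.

LD29kn47

Offset from 180°W / 90°S: lon 224.87139°, lat 39.57380°.
Field: lon ⌊224.87139/20⌋ = 11 → L; lat ⌊39.57380/10⌋ = 3 → D.
Square: lon ⌊4.87139/2⌋ = 2; lat ⌊9.57380/1⌋ = 9.
Subsquare: lon ⌊0.87139/0.0833333⌋ = 10 → k; lat ⌊0.57380/0.0416667⌋ = 13 → n.
Extended square: lon ⌊0.03806/0.00833333⌋ = 4; lat ⌊0.03213/0.00416667⌋ = 7.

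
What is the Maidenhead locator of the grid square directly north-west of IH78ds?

IH78ct

Longitude subsquare d = 3; −1 → 2 = c.
Latitude subsquare s = 18; +1 → 19 = t.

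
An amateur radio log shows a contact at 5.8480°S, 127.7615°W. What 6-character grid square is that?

Add 180° to longitude and 90° to latitude: 52.2385, 84.1520.
Field: lon ⌊52.2385/20⌋ = 2 → C; lat ⌊84.1520/10⌋ = 8 → I.
Square: lon ⌊12.2385/2⌋ = 6; lat ⌊4.1520/1⌋ = 4.
Subsquare: lon ⌊0.2385/0.0833333⌋ = 2 → c; lat ⌊0.1520/0.0416667⌋ = 3 → d.

CI64cd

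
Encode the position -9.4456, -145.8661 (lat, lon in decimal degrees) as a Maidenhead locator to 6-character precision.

BI70bn

Shift to the Maidenhead origin (180°W, 90°S): lon 34.1339, lat 80.5544.
Field: 34.1339/20 → 1 → B, 80.5544/10 → 8 → I; chars BI.
Square: 14.1339/2 → 7, 0.5544/1 → 0; chars 70.
Subsquare: 0.1339/0.0833333 → 1 → b, 0.5544/0.0416667 → 13 → n; chars bn.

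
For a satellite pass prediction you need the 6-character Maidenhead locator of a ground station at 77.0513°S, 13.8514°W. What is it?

Offset from 180°W / 90°S: lon 166.1486°, lat 12.9487°.
Field: 166.1486/20 → 8 → I, 12.9487/10 → 1 → B; chars IB.
Square: 6.1486/2 → 3, 2.9487/1 → 2; chars 32.
Subsquare: 0.1486/0.0833333 → 1 → b, 0.9487/0.0416667 → 22 → w; chars bw.

IB32bw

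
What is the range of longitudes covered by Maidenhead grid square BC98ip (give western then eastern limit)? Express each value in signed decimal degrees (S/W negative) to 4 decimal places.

Field B=1, C=2: +1·20° lon, +2·10° lat → SW at lon -160°, lat -70°.
Square 9, 8: +9·2° lon, +8·1° lat → SW at lon -142°, lat -62°.
Subsquare i=8, p=15: +8·0.0833333° lon, +15·0.0416667° lat → SW at lon -141.333°, lat -61.375°.
Cell spans 0.0833333° lon × 0.0416667° lat.
west -141.3333, east -141.2500.

-141.3333, -141.2500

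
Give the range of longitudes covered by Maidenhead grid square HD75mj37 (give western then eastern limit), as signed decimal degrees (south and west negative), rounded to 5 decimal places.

Field H=7, D=3: +7·20° lon, +3·10° lat → SW at lon -40°, lat -60°.
Square 7, 5: +7·2° lon, +5·1° lat → SW at lon -26°, lat -55°.
Subsquare m=12, j=9: +12·0.0833333° lon, +9·0.0416667° lat → SW at lon -25°, lat -54.625°.
Extended square 3, 7: +3·0.00833333° lon, +7·0.00416667° lat → SW at lon -24.975°, lat -54.5958°.
Cell spans 0.00833333° lon × 0.00416667° lat.
west -24.97500, east -24.96667.

-24.97500, -24.96667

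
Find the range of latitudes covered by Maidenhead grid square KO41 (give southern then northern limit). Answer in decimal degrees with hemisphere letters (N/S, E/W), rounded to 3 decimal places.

Field K=10, O=14: +10·20° lon, +14·10° lat → SW at lon 20°, lat 50°.
Square 4, 1: +4·2° lon, +1·1° lat → SW at lon 28°, lat 51°.
Cell spans 2° lon × 1° lat.
south 51.000° N, north 52.000° N.

51.000° N, 52.000° N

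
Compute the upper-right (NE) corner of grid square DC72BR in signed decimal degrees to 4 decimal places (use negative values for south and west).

-67.2500, -105.8333

Field D=3, C=2: +3·20° lon, +2·10° lat → SW at lon -120°, lat -70°.
Square 7, 2: +7·2° lon, +2·1° lat → SW at lon -106°, lat -68°.
Subsquare b=1, r=17: +1·0.0833333° lon, +17·0.0416667° lat → SW at lon -105.917°, lat -67.2917°.
Cell spans 0.0833333° lon × 0.0416667° lat. NE corner is SW corner plus one full cell.
latitude -67.2500, longitude -105.8333.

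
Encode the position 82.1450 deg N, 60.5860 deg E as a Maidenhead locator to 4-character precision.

Add 180° to longitude and 90° to latitude: 240.59, 172.14.
Field (20°×10°, letters A–R): 240.59/20 → 12 → M, 172.14/10 → 17 → R; chars MR.
Square (2°×1°, digits 0–9): 0.59/2 → 0, 2.14/1 → 2; chars 02.

MR02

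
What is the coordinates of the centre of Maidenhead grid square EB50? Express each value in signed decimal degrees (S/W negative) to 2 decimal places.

Field E=4, B=1: +4·20° lon, +1·10° lat → SW at lon -100°, lat -80°.
Square 5, 0: +5·2° lon, +0·1° lat → SW at lon -90°, lat -80°.
Cell spans 2° lon × 1° lat. Centre is SW corner plus half of each.
latitude -79.50, longitude -89.00.

-79.50, -89.00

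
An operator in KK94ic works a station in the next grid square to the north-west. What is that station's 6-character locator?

Longitude subsquare i = 8; −1 → 7 = h.
Latitude subsquare c = 2; +1 → 3 = d.

KK94hd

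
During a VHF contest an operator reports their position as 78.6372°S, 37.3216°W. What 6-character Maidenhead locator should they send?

HB11ii

Offset from 180°W / 90°S: lon 142.6784°, lat 11.3628°.
Field (20°×10°, letters A–R): lon ⌊142.6784/20⌋ = 7 → H; lat ⌊11.3628/10⌋ = 1 → B.
Square (2°×1°, digits 0–9): lon ⌊2.6784/2⌋ = 1; lat ⌊1.3628/1⌋ = 1.
Subsquare (5′×2.5′, letters a–x): lon ⌊0.6784/0.0833333⌋ = 8 → i; lat ⌊0.3628/0.0416667⌋ = 8 → i.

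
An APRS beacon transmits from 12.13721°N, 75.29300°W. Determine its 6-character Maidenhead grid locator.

FK22id

Offset from 180°W / 90°S: lon 104.7070°, lat 102.1372°.
Field: 104.7070/20 → 5 → F, 102.1372/10 → 10 → K; chars FK.
Square: 4.7070/2 → 2, 2.1372/1 → 2; chars 22.
Subsquare: 0.7070/0.0833333 → 8 → i, 0.1372/0.0416667 → 3 → d; chars id.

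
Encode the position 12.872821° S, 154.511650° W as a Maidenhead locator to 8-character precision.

BH27rd80

Offset from 180°W / 90°S: lon 25.48835°, lat 77.12718°.
Field: lon ⌊25.48835/20⌋ = 1 → B; lat ⌊77.12718/10⌋ = 7 → H.
Square: lon ⌊5.48835/2⌋ = 2; lat ⌊7.12718/1⌋ = 7.
Subsquare: lon ⌊1.48835/0.0833333⌋ = 17 → r; lat ⌊0.12718/0.0416667⌋ = 3 → d.
Extended square: lon ⌊0.07168/0.00833333⌋ = 8; lat ⌊0.00218/0.00416667⌋ = 0.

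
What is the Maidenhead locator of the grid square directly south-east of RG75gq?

RG75hp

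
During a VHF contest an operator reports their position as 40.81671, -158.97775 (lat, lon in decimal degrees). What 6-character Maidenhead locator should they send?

BN00mt

Offset from 180°W / 90°S: lon 21.0223°, lat 130.8167°.
Field (20°×10°, letters A–R): 21.0223/20 → 1 → B, 130.8167/10 → 13 → N; chars BN.
Square (2°×1°, digits 0–9): 1.0223/2 → 0, 0.8167/1 → 0; chars 00.
Subsquare (5′×2.5′, letters a–x): 1.0223/0.0833333 → 12 → m, 0.8167/0.0416667 → 19 → t; chars mt.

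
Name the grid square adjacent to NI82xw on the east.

Longitude subsquare x = 23; +1 → 24, wraps to 0 = a, carry into square.
Longitude square 8; +1 → 9.
The latitude characters are unchanged.

NI92aw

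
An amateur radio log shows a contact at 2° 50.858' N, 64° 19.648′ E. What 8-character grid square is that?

MJ22du93

Shift to the Maidenhead origin (180°W, 90°S): lon 244.32747, lat 92.84763.
Field (20°×10°, letters A–R): 244.32747/20 → 12 → M, 92.84763/10 → 9 → J; chars MJ.
Square (2°×1°, digits 0–9): 4.32747/2 → 2, 2.84763/1 → 2; chars 22.
Subsquare (5′×2.5′, letters a–x): 0.32747/0.0833333 → 3 → d, 0.84763/0.0416667 → 20 → u; chars du.
Extended square (30″×15″, digits 0–9): 0.07747/0.00833333 → 9, 0.01430/0.00416667 → 3; chars 93.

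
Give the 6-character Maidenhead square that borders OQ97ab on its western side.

OQ87xb

Longitude subsquare a = 0; −1 → -1, wraps to 23 = x, carry into square.
Longitude square 9; −1 → 8.
The latitude characters are unchanged.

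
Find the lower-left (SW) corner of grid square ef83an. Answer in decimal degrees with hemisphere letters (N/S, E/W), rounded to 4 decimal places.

36.4583° S, 84.0000° W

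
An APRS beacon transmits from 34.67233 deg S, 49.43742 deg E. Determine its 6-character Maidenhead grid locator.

LF45rh

Offset from 180°W / 90°S: lon 229.4374°, lat 55.3277°.
Field: lon ⌊229.4374/20⌋ = 11 → L; lat ⌊55.3277/10⌋ = 5 → F.
Square: lon ⌊9.4374/2⌋ = 4; lat ⌊5.3277/1⌋ = 5.
Subsquare: lon ⌊1.4374/0.0833333⌋ = 17 → r; lat ⌊0.3277/0.0416667⌋ = 7 → h.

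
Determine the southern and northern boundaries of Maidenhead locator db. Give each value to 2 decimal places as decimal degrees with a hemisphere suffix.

80.00° S, 70.00° S

Field D=3, B=1: +3·20° lon, +1·10° lat → SW at lon -120°, lat -80°.
Cell spans 20° lon × 10° lat.
south 80.00° S, north 70.00° S.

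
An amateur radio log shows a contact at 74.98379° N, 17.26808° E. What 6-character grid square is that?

JQ84px

Shift to the Maidenhead origin (180°W, 90°S): lon 197.2681, lat 164.9838.
Field: 197.2681/20 → 9 → J, 164.9838/10 → 16 → Q; chars JQ.
Square: 17.2681/2 → 8, 4.9838/1 → 4; chars 84.
Subsquare: 1.2681/0.0833333 → 15 → p, 0.9838/0.0416667 → 23 → x; chars px.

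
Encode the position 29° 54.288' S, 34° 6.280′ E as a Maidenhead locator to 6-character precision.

KG70bc

Add 180° to longitude and 90° to latitude: 214.1047, 60.0952.
Field: lon ⌊214.1047/20⌋ = 10 → K; lat ⌊60.0952/10⌋ = 6 → G.
Square: lon ⌊14.1047/2⌋ = 7; lat ⌊0.0952/1⌋ = 0.
Subsquare: lon ⌊0.1047/0.0833333⌋ = 1 → b; lat ⌊0.0952/0.0416667⌋ = 2 → c.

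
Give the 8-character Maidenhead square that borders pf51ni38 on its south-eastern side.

PF51ni47

Longitude extended square 3; +1 → 4.
Latitude extended square 8; −1 → 7.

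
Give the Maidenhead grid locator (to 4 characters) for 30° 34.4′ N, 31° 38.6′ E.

KM50

Offset from 180°W / 90°S: lon 211.64°, lat 120.57°.
Field: lon ⌊211.64/20⌋ = 10 → K; lat ⌊120.57/10⌋ = 12 → M.
Square: lon ⌊11.64/2⌋ = 5; lat ⌊0.57/1⌋ = 0.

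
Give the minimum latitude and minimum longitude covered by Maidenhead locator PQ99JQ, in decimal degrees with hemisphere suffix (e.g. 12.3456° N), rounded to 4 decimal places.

Field P=15, Q=16: +15·20° lon, +16·10° lat → SW at lon 120°, lat 70°.
Square 9, 9: +9·2° lon, +9·1° lat → SW at lon 138°, lat 79°.
Subsquare j=9, q=16: +9·0.0833333° lon, +16·0.0416667° lat → SW at lon 138.75°, lat 79.6667°.
latitude 79.6667° N, longitude 138.7500° E.

79.6667° N, 138.7500° E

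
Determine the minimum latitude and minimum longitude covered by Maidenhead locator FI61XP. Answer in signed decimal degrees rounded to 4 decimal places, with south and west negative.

-8.3750, -66.0833

Field F=5, I=8: +5·20° lon, +8·10° lat → SW at lon -80°, lat -10°.
Square 6, 1: +6·2° lon, +1·1° lat → SW at lon -68°, lat -9°.
Subsquare x=23, p=15: +23·0.0833333° lon, +15·0.0416667° lat → SW at lon -66.0833°, lat -8.375°.
latitude -8.3750, longitude -66.0833.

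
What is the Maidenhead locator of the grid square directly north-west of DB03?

Longitude square 0; −1 → -1, wraps to 9, carry into field.
Longitude field D = 3; −1 → 2 = C.
Latitude square 3; +1 → 4.

CB94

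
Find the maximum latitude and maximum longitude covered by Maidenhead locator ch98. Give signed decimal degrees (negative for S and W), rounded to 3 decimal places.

-11.000, -120.000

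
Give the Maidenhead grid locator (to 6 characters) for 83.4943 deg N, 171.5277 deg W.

Add 180° to longitude and 90° to latitude: 8.4723, 173.4943.
Field: lon ⌊8.4723/20⌋ = 0 → A; lat ⌊173.4943/10⌋ = 17 → R.
Square: lon ⌊8.4723/2⌋ = 4; lat ⌊3.4943/1⌋ = 3.
Subsquare: lon ⌊0.4723/0.0833333⌋ = 5 → f; lat ⌊0.4943/0.0416667⌋ = 11 → l.

AR43fl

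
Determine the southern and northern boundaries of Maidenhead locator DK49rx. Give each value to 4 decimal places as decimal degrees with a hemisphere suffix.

Field D=3, K=10: +3·20° lon, +10·10° lat → SW at lon -120°, lat 10°.
Square 4, 9: +4·2° lon, +9·1° lat → SW at lon -112°, lat 19°.
Subsquare r=17, x=23: +17·0.0833333° lon, +23·0.0416667° lat → SW at lon -110.583°, lat 19.9583°.
Cell spans 0.0833333° lon × 0.0416667° lat.
south 19.9583° N, north 20.0000° N.

19.9583° N, 20.0000° N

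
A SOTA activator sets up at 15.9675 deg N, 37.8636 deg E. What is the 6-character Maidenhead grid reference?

KK85wx

Add 180° to longitude and 90° to latitude: 217.8636, 105.9675.
Field: 217.8636/20 → 10 → K, 105.9675/10 → 10 → K; chars KK.
Square: 17.8636/2 → 8, 5.9675/1 → 5; chars 85.
Subsquare: 1.8636/0.0833333 → 22 → w, 0.9675/0.0416667 → 23 → x; chars wx.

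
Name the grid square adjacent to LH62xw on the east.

Longitude subsquare x = 23; +1 → 24, wraps to 0 = a, carry into square.
Longitude square 6; +1 → 7.
The latitude characters are unchanged.

LH72aw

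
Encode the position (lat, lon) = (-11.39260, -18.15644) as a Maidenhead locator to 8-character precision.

IH08wo15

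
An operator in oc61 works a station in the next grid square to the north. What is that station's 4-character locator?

Latitude square 1; +1 → 2.
The longitude characters are unchanged.

OC62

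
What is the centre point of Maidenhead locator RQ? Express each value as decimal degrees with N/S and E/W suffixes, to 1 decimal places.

Field R=17, Q=16: +17·20° lon, +16·10° lat → SW at lon 160°, lat 70°.
Cell spans 20° lon × 10° lat. Centre is SW corner plus half of each.
latitude 75.0° N, longitude 170.0° E.

75.0° N, 170.0° E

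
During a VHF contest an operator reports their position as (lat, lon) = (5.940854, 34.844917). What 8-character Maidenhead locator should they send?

Offset from 180°W / 90°S: lon 214.84492°, lat 95.94085°.
Field: 214.84492/20 → 10 → K, 95.94085/10 → 9 → J; chars KJ.
Square: 14.84492/2 → 7, 5.94085/1 → 5; chars 75.
Subsquare: 0.84492/0.0833333 → 10 → k, 0.94085/0.0416667 → 22 → w; chars kw.
Extended square: 0.01158/0.00833333 → 1, 0.02419/0.00416667 → 5; chars 15.

KJ75kw15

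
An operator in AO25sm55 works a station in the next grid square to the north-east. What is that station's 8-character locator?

Longitude extended square 5; +1 → 6.
Latitude extended square 5; +1 → 6.

AO25sm66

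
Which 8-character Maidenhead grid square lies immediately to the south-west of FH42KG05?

FH42jg94

Longitude extended square 0; −1 → -1, wraps to 9, carry into subsquare.
Longitude subsquare k = 10; −1 → 9 = j.
Latitude extended square 5; −1 → 4.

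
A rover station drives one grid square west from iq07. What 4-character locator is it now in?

Longitude square 0; −1 → -1, wraps to 9, carry into field.
Longitude field I = 8; −1 → 7 = H.
The latitude characters are unchanged.

HQ97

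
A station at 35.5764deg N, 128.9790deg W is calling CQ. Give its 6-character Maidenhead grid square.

CM55mn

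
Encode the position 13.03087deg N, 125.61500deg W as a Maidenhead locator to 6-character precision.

Add 180° to longitude and 90° to latitude: 54.3850, 103.0309.
Field: 54.3850/20 → 2 → C, 103.0309/10 → 10 → K; chars CK.
Square: 14.3850/2 → 7, 3.0309/1 → 3; chars 73.
Subsquare: 0.3850/0.0833333 → 4 → e, 0.0309/0.0416667 → 0 → a; chars ea.

CK73ea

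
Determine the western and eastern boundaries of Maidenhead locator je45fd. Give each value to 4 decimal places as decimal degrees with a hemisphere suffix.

8.4167° E, 8.5000° E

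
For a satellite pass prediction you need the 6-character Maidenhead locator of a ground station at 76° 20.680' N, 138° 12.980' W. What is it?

Offset from 180°W / 90°S: lon 41.7837°, lat 166.3447°.
Field: lon ⌊41.7837/20⌋ = 2 → C; lat ⌊166.3447/10⌋ = 16 → Q.
Square: lon ⌊1.7837/2⌋ = 0; lat ⌊6.3447/1⌋ = 6.
Subsquare: lon ⌊1.7837/0.0833333⌋ = 21 → v; lat ⌊0.3447/0.0416667⌋ = 8 → i.

CQ06vi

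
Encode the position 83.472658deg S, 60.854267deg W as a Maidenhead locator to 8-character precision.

FA96nm76

Shift to the Maidenhead origin (180°W, 90°S): lon 119.14573, lat 6.52734.
Field (20°×10°, letters A–R): lon ⌊119.14573/20⌋ = 5 → F; lat ⌊6.52734/10⌋ = 0 → A.
Square (2°×1°, digits 0–9): lon ⌊19.14573/2⌋ = 9; lat ⌊6.52734/1⌋ = 6.
Subsquare (5′×2.5′, letters a–x): lon ⌊1.14573/0.0833333⌋ = 13 → n; lat ⌊0.52734/0.0416667⌋ = 12 → m.
Extended square (30″×15″, digits 0–9): lon ⌊0.06240/0.00833333⌋ = 7; lat ⌊0.02734/0.00416667⌋ = 6.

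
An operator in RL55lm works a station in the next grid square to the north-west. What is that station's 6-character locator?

Longitude subsquare l = 11; −1 → 10 = k.
Latitude subsquare m = 12; +1 → 13 = n.

RL55kn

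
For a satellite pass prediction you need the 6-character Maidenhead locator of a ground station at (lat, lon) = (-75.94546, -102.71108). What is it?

DB84pb

Add 180° to longitude and 90° to latitude: 77.2889, 14.0545.
Field: 77.2889/20 → 3 → D, 14.0545/10 → 1 → B; chars DB.
Square: 17.2889/2 → 8, 4.0545/1 → 4; chars 84.
Subsquare: 1.2889/0.0833333 → 15 → p, 0.0545/0.0416667 → 1 → b; chars pb.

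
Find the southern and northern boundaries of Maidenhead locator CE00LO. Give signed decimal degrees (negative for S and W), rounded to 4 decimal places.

-49.4167, -49.3750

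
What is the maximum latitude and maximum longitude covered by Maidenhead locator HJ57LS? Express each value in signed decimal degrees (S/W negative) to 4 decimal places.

7.7917, -29.0000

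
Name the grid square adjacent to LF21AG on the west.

LF11xg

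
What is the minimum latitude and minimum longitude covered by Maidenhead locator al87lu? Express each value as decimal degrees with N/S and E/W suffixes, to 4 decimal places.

Field A=0, L=11: +0·20° lon, +11·10° lat → SW at lon -180°, lat 20°.
Square 8, 7: +8·2° lon, +7·1° lat → SW at lon -164°, lat 27°.
Subsquare l=11, u=20: +11·0.0833333° lon, +20·0.0416667° lat → SW at lon -163.083°, lat 27.8333°.
latitude 27.8333° N, longitude 163.0833° W.

27.8333° N, 163.0833° W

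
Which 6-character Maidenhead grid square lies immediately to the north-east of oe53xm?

Longitude subsquare x = 23; +1 → 24, wraps to 0 = a, carry into square.
Longitude square 5; +1 → 6.
Latitude subsquare m = 12; +1 → 13 = n.

OE63an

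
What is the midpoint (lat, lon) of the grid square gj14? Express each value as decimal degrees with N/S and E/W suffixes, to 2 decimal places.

4.50° N, 57.00° W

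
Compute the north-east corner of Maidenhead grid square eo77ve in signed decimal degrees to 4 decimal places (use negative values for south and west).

57.2083, -84.1667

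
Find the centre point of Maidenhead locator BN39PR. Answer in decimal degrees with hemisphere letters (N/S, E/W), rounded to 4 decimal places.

49.7292° N, 152.7083° W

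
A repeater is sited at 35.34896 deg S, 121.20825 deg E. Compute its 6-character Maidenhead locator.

PF04op

Offset from 180°W / 90°S: lon 301.2083°, lat 54.6510°.
Field: lon ⌊301.2083/20⌋ = 15 → P; lat ⌊54.6510/10⌋ = 5 → F.
Square: lon ⌊1.2083/2⌋ = 0; lat ⌊4.6510/1⌋ = 4.
Subsquare: lon ⌊1.2083/0.0833333⌋ = 14 → o; lat ⌊0.6510/0.0416667⌋ = 15 → p.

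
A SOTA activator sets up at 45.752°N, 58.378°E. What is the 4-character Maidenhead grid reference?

LN95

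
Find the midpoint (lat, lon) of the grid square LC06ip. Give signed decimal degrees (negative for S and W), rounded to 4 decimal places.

-63.3542, 40.7083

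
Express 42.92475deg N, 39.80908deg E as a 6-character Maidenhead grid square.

Shift to the Maidenhead origin (180°W, 90°S): lon 219.8091, lat 132.9248.
Field: lon ⌊219.8091/20⌋ = 10 → K; lat ⌊132.9248/10⌋ = 13 → N.
Square: lon ⌊19.8091/2⌋ = 9; lat ⌊2.9248/1⌋ = 2.
Subsquare: lon ⌊1.8091/0.0833333⌋ = 21 → v; lat ⌊0.9248/0.0416667⌋ = 22 → w.

KN92vw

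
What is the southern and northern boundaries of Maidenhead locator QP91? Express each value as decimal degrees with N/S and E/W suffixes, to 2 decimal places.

61.00° N, 62.00° N

Field Q=16, P=15: +16·20° lon, +15·10° lat → SW at lon 140°, lat 60°.
Square 9, 1: +9·2° lon, +1·1° lat → SW at lon 158°, lat 61°.
Cell spans 2° lon × 1° lat.
south 61.00° N, north 62.00° N.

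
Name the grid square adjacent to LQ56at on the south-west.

Longitude subsquare a = 0; −1 → -1, wraps to 23 = x, carry into square.
Longitude square 5; −1 → 4.
Latitude subsquare t = 19; −1 → 18 = s.

LQ46xs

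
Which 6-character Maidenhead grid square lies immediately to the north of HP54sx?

Latitude subsquare x = 23; +1 → 24, wraps to 0 = a, carry into square.
Latitude square 4; +1 → 5.
The longitude characters are unchanged.

HP55sa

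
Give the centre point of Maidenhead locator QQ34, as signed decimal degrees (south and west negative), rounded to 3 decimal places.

74.500, 147.000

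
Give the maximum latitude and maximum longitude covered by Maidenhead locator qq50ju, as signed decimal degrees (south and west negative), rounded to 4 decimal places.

70.8750, 150.8333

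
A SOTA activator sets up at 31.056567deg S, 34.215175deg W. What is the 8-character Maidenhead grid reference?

Offset from 180°W / 90°S: lon 145.78483°, lat 58.94343°.
Field: lon ⌊145.78483/20⌋ = 7 → H; lat ⌊58.94343/10⌋ = 5 → F.
Square: lon ⌊5.78483/2⌋ = 2; lat ⌊8.94343/1⌋ = 8.
Subsquare: lon ⌊1.78483/0.0833333⌋ = 21 → v; lat ⌊0.94343/0.0416667⌋ = 22 → w.
Extended square: lon ⌊0.03483/0.00833333⌋ = 4; lat ⌊0.02677/0.00416667⌋ = 6.

HF28vw46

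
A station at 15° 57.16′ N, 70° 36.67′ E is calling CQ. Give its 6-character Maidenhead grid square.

Offset from 180°W / 90°S: lon 250.6112°, lat 105.9527°.
Field: lon ⌊250.6112/20⌋ = 12 → M; lat ⌊105.9527/10⌋ = 10 → K.
Square: lon ⌊10.6112/2⌋ = 5; lat ⌊5.9527/1⌋ = 5.
Subsquare: lon ⌊0.6112/0.0833333⌋ = 7 → h; lat ⌊0.9527/0.0416667⌋ = 22 → w.

MK55hw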